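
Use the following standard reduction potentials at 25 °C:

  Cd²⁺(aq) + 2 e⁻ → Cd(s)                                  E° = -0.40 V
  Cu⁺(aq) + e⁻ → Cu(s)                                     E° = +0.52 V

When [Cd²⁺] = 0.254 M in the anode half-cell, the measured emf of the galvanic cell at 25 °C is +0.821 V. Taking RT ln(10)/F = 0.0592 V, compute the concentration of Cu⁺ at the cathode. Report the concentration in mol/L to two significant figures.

Cu⁺/Cu is the cathode, Cd²⁺/Cd the anode: E°cell = +0.92 V, n = 2.
Overall reaction: 2 Cu⁺(aq) + Cd(s) → 2 Cu(s) + Cd²⁺(aq); Q = [Cd²⁺]^1/[Cu⁺]^2.
From E = E° − (0.0592/n) log Q: log Q = (E° − E)·n/0.0592 = (+0.92 − (+0.821))·2/0.0592 = 3.3446.
So 2·log[Cu⁺] = 1·log(0.254) − log Q = -0.5952 − (3.3446) = -3.9398; log[Cu⁺] = -3.9398 / 2 = -1.9699; [Cu⁺] = 10^(-1.9699) ≈ 0.011 M.

0.011 M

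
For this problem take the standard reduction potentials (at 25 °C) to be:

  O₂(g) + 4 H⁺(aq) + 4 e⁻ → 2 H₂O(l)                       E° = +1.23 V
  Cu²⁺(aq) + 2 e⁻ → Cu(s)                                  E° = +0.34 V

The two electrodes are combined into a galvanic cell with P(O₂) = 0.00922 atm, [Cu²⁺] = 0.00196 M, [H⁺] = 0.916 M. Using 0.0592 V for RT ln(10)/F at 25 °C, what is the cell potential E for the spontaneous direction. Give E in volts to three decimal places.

O₂/H₂O is the cathode (higher E°), Cu²⁺/Cu the anode: E°cell = +1.23 − (+0.34) = +0.89 V, n = 4.
Overall: O₂(g) + 4 H⁺(aq) + 2 Cu(s) → 2 H₂O(l) + 2 Cu²⁺(aq)
Q = [Cu²⁺]^2 / (P(O₂)·[H⁺]^4); log Q = -3.228.
E = E° − (0.0592/n) log Q = +0.89 − (0.0592/4)(-3.228) = +0.938 V.

+0.938 V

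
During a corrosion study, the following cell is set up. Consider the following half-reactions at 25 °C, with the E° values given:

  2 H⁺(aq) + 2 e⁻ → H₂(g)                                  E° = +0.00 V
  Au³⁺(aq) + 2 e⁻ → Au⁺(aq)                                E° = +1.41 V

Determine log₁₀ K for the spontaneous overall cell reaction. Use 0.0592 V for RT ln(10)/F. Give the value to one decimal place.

47.6

Cathode: Au³⁺/Au⁺; anode: H⁺/H₂. E°cell = +1.41 V, n = 2.
log K = nE°cell / 0.0592 = (2)(+1.41) / 0.0592 = 47.6.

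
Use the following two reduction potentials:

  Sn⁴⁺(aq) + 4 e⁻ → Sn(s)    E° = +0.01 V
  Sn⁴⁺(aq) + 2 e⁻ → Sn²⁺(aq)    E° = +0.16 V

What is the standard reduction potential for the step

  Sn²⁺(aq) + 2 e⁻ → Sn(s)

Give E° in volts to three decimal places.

Sequential free energies add, so n₃E°₃ = n₁E°₁ + n₂E°₂.
With n₃ = 4, and the known step contributing 2×(+0.16) V, the unknown satisfies 2·E° = 4×(+0.01) − 2×(+0.16) = -0.280.
E° = -0.280 / 2 = -0.140 V.

-0.140 V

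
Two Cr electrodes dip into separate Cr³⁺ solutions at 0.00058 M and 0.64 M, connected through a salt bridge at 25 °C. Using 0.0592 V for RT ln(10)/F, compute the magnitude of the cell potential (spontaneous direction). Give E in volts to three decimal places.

For a concentration cell E°cell = 0. The 0.64 M side is the cathode (reduction is favoured where [Cr³⁺] is higher).
With n = 3, E = −(0.0592/3) log([Cr³⁺]ₐₙ/[Cr³⁺]꜀ₐₜ) = −(0.0592/3) log(0.00058/0.64) = −(0.0592/3)(-3.043) = +0.060 V.

+0.060 V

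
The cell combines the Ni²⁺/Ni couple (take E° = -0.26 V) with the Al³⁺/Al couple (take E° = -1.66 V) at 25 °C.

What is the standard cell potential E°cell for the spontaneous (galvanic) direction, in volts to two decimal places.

+1.40 V

The Ni²⁺/Ni couple has the higher reduction potential, so it is the cathode; Al³⁺/Al is oxidised at the anode.
E°cell = E°(cathode) − E°(anode) = (-0.26) − (-1.66) = +1.40 V.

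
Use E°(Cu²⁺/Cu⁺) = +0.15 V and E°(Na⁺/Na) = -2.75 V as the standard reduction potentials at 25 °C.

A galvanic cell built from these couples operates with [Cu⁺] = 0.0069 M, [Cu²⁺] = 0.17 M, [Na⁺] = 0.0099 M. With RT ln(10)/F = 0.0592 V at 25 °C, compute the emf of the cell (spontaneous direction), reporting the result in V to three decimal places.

+3.101 V

Cu²⁺/Cu⁺ is the cathode (higher E°), Na⁺/Na the anode: E°cell = +0.15 − (-2.75) = +2.90 V, n = 1.
Overall: Cu²⁺(aq) + Na(s) → Cu⁺(aq) + Na⁺(aq)
Q = [Cu⁺]·[Na⁺] / ([Cu²⁺]); log Q = -3.396.
E = E° − (0.0592/n) log Q = +2.90 − (0.0592/1)(-3.396) = +3.101 V.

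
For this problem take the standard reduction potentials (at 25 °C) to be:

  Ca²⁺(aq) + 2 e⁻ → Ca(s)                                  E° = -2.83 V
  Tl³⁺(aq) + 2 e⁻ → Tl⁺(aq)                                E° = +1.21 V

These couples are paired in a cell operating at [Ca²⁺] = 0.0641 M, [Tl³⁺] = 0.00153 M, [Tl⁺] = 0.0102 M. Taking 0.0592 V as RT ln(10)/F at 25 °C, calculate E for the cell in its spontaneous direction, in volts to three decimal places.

+4.051 V

Tl³⁺/Tl⁺ is the cathode (higher E°), Ca²⁺/Ca the anode: E°cell = +1.21 − (-2.83) = +4.04 V, n = 2.
Overall: Tl³⁺(aq) + Ca(s) → Tl⁺(aq) + Ca²⁺(aq)
Q = [Tl⁺]·[Ca²⁺] / ([Tl³⁺]); log Q = -0.369.
E = E° − (0.0592/n) log Q = +4.04 − (0.0592/2)(-0.369) = +4.051 V.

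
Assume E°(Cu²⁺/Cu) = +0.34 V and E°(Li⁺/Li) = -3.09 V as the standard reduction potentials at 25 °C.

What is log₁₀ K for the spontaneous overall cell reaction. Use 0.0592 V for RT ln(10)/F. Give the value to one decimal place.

115.9

Cathode: Cu²⁺/Cu; anode: Li⁺/Li. E°cell = +3.43 V, n = 2.
log K = nE°cell / 0.0592 = (2)(+3.43) / 0.0592 = 115.9.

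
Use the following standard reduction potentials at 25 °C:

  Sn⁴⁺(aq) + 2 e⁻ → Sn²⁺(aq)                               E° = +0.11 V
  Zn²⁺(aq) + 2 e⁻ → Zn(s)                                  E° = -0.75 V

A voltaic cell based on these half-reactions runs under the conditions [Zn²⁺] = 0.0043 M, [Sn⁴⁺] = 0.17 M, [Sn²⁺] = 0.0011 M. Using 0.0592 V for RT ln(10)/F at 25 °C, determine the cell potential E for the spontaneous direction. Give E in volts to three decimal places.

Sn⁴⁺/Sn²⁺ is the cathode (higher E°), Zn²⁺/Zn the anode: E°cell = +0.11 − (-0.75) = +0.86 V, n = 2.
Overall: Sn⁴⁺(aq) + Zn(s) → Sn²⁺(aq) + Zn²⁺(aq)
Q = [Sn²⁺]·[Zn²⁺] / ([Sn⁴⁺]); log Q = -4.556.
E = E° − (0.0592/n) log Q = +0.86 − (0.0592/2)(-4.556) = +0.995 V.

+0.995 V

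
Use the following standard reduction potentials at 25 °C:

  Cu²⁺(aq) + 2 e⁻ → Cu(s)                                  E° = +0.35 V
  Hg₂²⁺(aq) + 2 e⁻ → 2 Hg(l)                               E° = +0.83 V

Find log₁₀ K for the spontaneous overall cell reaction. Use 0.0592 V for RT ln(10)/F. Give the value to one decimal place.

Cathode: Hg₂²⁺/Hg; anode: Cu²⁺/Cu. E°cell = +0.48 V, n = 2.
log K = nE°cell / 0.0592 = (2)(+0.48) / 0.0592 = 16.2.

16.2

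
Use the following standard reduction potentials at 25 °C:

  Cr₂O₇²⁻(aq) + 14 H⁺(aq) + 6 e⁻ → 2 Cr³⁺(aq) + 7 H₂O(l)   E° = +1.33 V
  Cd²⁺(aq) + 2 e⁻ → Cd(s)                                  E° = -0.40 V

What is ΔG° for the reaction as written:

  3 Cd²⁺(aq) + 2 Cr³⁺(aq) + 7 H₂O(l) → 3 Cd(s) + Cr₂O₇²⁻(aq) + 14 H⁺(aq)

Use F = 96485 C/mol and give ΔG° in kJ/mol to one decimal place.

+1001.5 kJ/mol

As written, Cd²⁺/Cd is reduced (cathode) and Cr₂O₇²⁻/Cr³⁺ is oxidised (anode), so E°cell = (-0.40) − (+1.33) = -1.73 V.
Balancing electrons gives n = 6.
ΔG° = −nFE° = −(6)(96485)(-1.73) = 1,001,514 J = +1001.5 kJ/mol.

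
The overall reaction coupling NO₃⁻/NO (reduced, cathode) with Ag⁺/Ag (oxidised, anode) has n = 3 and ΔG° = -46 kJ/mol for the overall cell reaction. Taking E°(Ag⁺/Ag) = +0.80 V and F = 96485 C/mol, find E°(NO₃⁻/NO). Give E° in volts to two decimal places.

+0.96 V

E°cell = −ΔG°/(nF) = −(-46×10³)/((3)(96485)) = +0.159 V.
Since NO₃⁻/NO is the cathode and Ag⁺/Ag the anode, E°cell = E°(NO₃⁻/NO) − E°(Ag⁺/Ag).
So E°(NO₃⁻/NO) = E°cell + E°(Ag⁺/Ag) = +0.159 + (+0.80) = +0.96 V.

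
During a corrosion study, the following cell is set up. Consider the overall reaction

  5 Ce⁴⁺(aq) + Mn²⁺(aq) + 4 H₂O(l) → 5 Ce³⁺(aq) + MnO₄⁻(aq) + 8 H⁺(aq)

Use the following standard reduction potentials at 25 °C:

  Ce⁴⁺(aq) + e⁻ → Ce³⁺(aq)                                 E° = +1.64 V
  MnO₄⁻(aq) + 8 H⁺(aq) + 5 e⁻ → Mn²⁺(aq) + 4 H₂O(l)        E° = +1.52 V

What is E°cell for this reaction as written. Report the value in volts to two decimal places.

The Ce⁴⁺/Ce³⁺ couple has the higher reduction potential, so it is the cathode; MnO₄⁻/Mn²⁺ is oxidised at the anode.
E°cell = E°(cathode) − E°(anode) = (+1.64) − (+1.52) = +0.12 V.

+0.12 V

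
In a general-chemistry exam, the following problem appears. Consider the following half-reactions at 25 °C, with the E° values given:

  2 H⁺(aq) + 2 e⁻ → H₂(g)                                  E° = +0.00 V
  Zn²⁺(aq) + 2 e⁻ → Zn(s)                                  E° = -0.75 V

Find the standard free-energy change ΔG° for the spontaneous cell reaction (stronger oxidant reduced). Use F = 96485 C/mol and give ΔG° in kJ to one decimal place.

-144.7 kJ

H⁺/H₂ (E° = +0.00 V) is the cathode; Zn²⁺/Zn (E° = -0.75 V) is the anode, so E°cell = +0.75 V.
Balancing electrons gives n = 2 (lcm of 2 and 2).
ΔG° = −nFE° = −(2)(96485)(+0.75) = -144,728 J = -144.7 kJ.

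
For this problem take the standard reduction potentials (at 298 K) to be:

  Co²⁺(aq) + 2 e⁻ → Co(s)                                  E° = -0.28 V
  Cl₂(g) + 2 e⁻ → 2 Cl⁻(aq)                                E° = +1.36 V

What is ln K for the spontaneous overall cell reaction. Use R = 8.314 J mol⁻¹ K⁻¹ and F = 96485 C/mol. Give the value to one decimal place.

127.7

Cathode: Cl₂/Cl⁻; anode: Co²⁺/Co. E°cell = (+1.36) − (-0.28) = +1.64 V, with n = 2.
ΔG° = −nFE° = −RT ln K, so ln K = nFE°/(RT) = (2)(96485)(+1.64) / ((8.314)(298)) = 127.734.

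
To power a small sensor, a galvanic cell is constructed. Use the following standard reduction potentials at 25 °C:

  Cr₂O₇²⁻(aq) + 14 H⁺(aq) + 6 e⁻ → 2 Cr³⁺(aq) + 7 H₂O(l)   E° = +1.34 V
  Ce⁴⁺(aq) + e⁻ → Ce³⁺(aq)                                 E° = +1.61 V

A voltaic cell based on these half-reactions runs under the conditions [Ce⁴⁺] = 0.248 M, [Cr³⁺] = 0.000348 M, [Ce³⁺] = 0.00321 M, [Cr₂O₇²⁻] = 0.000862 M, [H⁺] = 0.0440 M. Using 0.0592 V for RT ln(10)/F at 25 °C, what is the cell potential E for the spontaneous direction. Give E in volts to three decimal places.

Ce⁴⁺/Ce³⁺ is the cathode (higher E°), Cr₂O₇²⁻/Cr³⁺ the anode: E°cell = +1.61 − (+1.34) = +0.27 V, n = 6.
Overall: 6 Ce⁴⁺(aq) + 2 Cr³⁺(aq) + 7 H₂O(l) → 6 Ce³⁺(aq) + Cr₂O₇²⁻(aq) + 14 H⁺(aq)
Q = [Ce³⁺]^6·[Cr₂O₇²⁻]·[H⁺]^14 / ([Ce⁴⁺]^6·[Cr³⁺]^2); log Q = -26.467.
E = E° − (0.0592/n) log Q = +0.27 − (0.0592/6)(-26.467) = +0.531 V.

+0.531 V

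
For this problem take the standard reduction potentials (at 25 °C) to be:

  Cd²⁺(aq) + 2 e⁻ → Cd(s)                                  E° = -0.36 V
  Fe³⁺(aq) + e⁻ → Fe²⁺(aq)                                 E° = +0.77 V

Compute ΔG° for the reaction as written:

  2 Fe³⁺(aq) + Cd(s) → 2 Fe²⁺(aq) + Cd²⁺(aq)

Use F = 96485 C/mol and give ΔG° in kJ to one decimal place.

-218.1 kJ

As written, Fe³⁺/Fe²⁺ is reduced (cathode) and Cd²⁺/Cd is oxidised (anode), so E°cell = (+0.77) − (-0.36) = +1.13 V.
Balancing electrons gives n = 2.
ΔG° = −nFE° = −(2)(96485)(+1.13) = -218,056 J = -218.1 kJ.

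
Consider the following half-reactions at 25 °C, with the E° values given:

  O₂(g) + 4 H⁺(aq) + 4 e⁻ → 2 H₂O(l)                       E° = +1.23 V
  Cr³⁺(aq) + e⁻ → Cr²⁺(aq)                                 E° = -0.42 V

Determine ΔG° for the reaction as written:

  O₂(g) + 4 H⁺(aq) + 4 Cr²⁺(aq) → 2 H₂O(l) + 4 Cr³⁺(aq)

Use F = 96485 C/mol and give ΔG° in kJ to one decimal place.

As written, O₂/H₂O is reduced (cathode) and Cr³⁺/Cr²⁺ is oxidised (anode), so E°cell = (+1.23) − (-0.42) = +1.65 V.
Balancing electrons gives n = 4.
ΔG° = −nFE° = −(4)(96485)(+1.65) = -636,801 J = -636.8 kJ.

-636.8 kJ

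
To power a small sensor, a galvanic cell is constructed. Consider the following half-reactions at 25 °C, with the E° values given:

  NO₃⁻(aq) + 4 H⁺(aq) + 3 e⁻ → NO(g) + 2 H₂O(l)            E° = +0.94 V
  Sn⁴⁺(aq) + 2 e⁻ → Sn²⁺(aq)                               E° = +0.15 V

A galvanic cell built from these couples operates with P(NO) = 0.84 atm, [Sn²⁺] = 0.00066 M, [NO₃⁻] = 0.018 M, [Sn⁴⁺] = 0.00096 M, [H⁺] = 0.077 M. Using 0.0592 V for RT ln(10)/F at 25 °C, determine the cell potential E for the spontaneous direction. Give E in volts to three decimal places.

NO₃⁻/NO is the cathode (higher E°), Sn⁴⁺/Sn²⁺ the anode: E°cell = +0.94 − (+0.15) = +0.79 V, n = 6.
Overall: 2 NO₃⁻(aq) + 8 H⁺(aq) + 3 Sn²⁺(aq) → 2 NO(g) + 4 H₂O(l) + 3 Sn⁴⁺(aq)
Q = P(NO)^2·[Sn⁴⁺]^3 / ([NO₃⁻]^2·[H⁺]^8·[Sn²⁺]^3); log Q = 12.734.
E = E° − (0.0592/n) log Q = +0.79 − (0.0592/6)(12.734) = +0.664 V.

+0.664 V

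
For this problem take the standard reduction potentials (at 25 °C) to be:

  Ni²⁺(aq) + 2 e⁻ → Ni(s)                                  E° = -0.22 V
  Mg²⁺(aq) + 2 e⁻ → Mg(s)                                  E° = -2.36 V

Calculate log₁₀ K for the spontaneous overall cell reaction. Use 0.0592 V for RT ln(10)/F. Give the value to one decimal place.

Cathode: Ni²⁺/Ni; anode: Mg²⁺/Mg. E°cell = +2.14 V, n = 2.
log K = nE°cell / 0.0592 = (2)(+2.14) / 0.0592 = 72.3.

72.3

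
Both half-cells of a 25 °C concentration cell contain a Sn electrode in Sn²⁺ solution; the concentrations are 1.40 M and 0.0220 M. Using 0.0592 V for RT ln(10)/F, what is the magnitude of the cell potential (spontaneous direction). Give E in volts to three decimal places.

+0.053 V

For a concentration cell E°cell = 0. The 1.40 M side is the cathode (reduction is favoured where [Sn²⁺] is higher).
With n = 2, E = −(0.0592/2) log([Sn²⁺]ₐₙ/[Sn²⁺]꜀ₐₜ) = −(0.0592/2) log(0.022/1.4) = −(0.0592/2)(-1.804) = +0.053 V.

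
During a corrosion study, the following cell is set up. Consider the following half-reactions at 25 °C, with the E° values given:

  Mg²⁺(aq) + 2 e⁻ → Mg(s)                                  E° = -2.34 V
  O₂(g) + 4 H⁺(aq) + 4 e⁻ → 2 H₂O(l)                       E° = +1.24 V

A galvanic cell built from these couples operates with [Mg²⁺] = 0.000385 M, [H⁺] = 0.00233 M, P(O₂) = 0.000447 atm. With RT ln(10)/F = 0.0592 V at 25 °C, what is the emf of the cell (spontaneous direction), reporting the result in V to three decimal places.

+3.476 V

O₂/H₂O is the cathode (higher E°), Mg²⁺/Mg the anode: E°cell = +1.24 − (-2.34) = +3.58 V, n = 4.
Overall: O₂(g) + 4 H⁺(aq) + 2 Mg(s) → 2 H₂O(l) + 2 Mg²⁺(aq)
Q = [Mg²⁺]^2 / (P(O₂)·[H⁺]^4); log Q = 7.051.
E = E° − (0.0592/n) log Q = +3.58 − (0.0592/4)(7.051) = +3.476 V.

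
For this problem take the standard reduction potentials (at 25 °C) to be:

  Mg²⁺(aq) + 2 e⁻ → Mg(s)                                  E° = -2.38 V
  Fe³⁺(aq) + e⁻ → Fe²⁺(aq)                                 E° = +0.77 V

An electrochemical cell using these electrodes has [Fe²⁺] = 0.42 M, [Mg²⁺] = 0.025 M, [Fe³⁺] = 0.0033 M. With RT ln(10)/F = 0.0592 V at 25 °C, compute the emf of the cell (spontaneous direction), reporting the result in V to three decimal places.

Fe³⁺/Fe²⁺ is the cathode (higher E°), Mg²⁺/Mg the anode: E°cell = +0.77 − (-2.38) = +3.15 V, n = 2.
Overall: 2 Fe³⁺(aq) + Mg(s) → 2 Fe²⁺(aq) + Mg²⁺(aq)
Q = [Fe²⁺]^2·[Mg²⁺] / ([Fe³⁺]^2); log Q = 2.607.
E = E° − (0.0592/n) log Q = +3.15 − (0.0592/2)(2.607) = +3.073 V.

+3.073 V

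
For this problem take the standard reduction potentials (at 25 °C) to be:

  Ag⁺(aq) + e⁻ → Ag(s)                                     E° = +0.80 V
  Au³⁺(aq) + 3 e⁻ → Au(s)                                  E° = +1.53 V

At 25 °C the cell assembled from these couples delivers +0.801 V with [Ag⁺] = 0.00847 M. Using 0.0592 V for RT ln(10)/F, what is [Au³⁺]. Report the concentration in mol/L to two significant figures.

Au³⁺/Au is the cathode, Ag⁺/Ag the anode: E°cell = +0.73 V, n = 3.
Overall reaction: Au³⁺(aq) + 3 Ag(s) → Au(s) + 3 Ag⁺(aq); Q = [Ag⁺]^3/[Au³⁺]^1.
From E = E° − (0.0592/n) log Q: log Q = (E° − E)·n/0.0592 = (+0.73 − (+0.801))·3/0.0592 = -3.5980.
So 1·log[Au³⁺] = 3·log(0.00847) − log Q = -6.2163 − (-3.5980) = -2.6183; [Au³⁺] = 10^(-2.6183) ≈ 0.0024 M.

0.0024 M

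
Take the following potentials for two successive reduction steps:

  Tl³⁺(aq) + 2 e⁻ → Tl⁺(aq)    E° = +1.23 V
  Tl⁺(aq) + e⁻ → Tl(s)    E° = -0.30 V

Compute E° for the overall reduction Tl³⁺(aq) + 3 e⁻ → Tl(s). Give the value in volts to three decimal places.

Standard free energies of sequential steps add: ΔG°₃ = ΔG°₁ + ΔG°₂, so n₃E°₃ = n₁E°₁ + n₂E°₂.
E°₃ = (2×+1.23 + 1×-0.30) / 3 = (+2.160) / 3 = +0.720 V.

+0.720 V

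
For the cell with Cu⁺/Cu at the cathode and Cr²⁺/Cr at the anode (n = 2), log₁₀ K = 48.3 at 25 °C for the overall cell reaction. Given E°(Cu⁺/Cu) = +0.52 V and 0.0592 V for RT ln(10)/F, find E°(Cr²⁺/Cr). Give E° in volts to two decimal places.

-0.91 V

E°cell = (0.0592/n)·log K = (0.0592/2)(48.3) = +1.430 V.
Since Cu⁺/Cu is the cathode and Cr²⁺/Cr the anode, E°cell = E°(Cu⁺/Cu) − E°(Cr²⁺/Cr).
So E°(Cr²⁺/Cr) = E°(Cu⁺/Cu) − E°cell = (+0.52) − (+1.430) = -0.91 V.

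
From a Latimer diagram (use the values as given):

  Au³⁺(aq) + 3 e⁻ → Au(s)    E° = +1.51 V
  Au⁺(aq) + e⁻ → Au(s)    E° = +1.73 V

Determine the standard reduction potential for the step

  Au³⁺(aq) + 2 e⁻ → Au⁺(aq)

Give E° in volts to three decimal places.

+1.400 V

Sequential free energies add, so n₃E°₃ = n₁E°₁ + n₂E°₂.
With n₃ = 3, and the known step contributing 1×(+1.73) V, the unknown satisfies 2·E° = 3×(+1.51) − 1×(+1.73) = +2.800.
E° = +2.800 / 2 = +1.400 V.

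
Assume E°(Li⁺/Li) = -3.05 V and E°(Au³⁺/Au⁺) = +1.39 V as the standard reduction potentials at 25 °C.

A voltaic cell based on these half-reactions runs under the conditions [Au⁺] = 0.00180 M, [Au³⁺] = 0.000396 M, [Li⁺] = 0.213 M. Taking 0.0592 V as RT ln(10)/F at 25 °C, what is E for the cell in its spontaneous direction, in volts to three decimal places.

+4.460 V

Au³⁺/Au⁺ is the cathode (higher E°), Li⁺/Li the anode: E°cell = +1.39 − (-3.05) = +4.44 V, n = 2.
Overall: Au³⁺(aq) + 2 Li(s) → Au⁺(aq) + 2 Li⁺(aq)
Q = [Au⁺]·[Li⁺]^2 / ([Au³⁺]); log Q = -0.686.
E = E° − (0.0592/n) log Q = +4.44 − (0.0592/2)(-0.686) = +4.460 V.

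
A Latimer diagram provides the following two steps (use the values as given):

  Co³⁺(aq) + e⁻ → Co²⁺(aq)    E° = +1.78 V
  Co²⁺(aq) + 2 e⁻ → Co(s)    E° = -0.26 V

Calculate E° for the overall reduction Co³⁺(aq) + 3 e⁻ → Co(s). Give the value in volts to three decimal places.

+0.420 V

Adding the free-energy changes (−nFE°) of the two steps gives −n₃FE°₃ = −n₁FE°₁ − n₂FE°₂.
E°₃ = (1×+1.78 + 2×-0.26) / 3 = (+1.260) / 3 = +0.420 V.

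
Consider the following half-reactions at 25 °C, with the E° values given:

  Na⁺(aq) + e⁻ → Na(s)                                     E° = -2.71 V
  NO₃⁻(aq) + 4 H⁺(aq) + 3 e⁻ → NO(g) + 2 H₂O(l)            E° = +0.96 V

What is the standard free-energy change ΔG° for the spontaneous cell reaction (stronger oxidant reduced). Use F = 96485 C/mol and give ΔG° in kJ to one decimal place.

-1062.3 kJ

NO₃⁻/NO (E° = +0.96 V) is the cathode; Na⁺/Na (E° = -2.71 V) is the anode, so E°cell = +3.67 V.
Balancing electrons gives n = 3 (lcm of 3 and 1).
ΔG° = −nFE° = −(3)(96485)(+3.67) = -1,062,300 J = -1062.3 kJ.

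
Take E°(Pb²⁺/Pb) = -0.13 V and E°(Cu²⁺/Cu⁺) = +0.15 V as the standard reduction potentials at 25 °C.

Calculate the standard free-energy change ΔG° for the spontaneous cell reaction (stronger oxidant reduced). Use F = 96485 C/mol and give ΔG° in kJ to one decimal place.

-54.0 kJ

Cu²⁺/Cu⁺ (E° = +0.15 V) is the cathode; Pb²⁺/Pb (E° = -0.13 V) is the anode, so E°cell = +0.28 V.
Balancing electrons gives n = 2 (lcm of 1 and 2).
ΔG° = −nFE° = −(2)(96485)(+0.28) = -54,032 J = -54.0 kJ.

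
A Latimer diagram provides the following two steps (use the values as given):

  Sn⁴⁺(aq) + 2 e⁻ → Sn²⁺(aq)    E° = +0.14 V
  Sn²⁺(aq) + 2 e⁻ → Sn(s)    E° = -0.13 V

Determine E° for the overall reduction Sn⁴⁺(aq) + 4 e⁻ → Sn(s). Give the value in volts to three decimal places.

Standard free energies of sequential steps add: ΔG°₃ = ΔG°₁ + ΔG°₂, so n₃E°₃ = n₁E°₁ + n₂E°₂.
E°₃ = (2×+0.14 + 2×-0.13) / 4 = (+0.020) / 4 = +0.005 V.

+0.005 V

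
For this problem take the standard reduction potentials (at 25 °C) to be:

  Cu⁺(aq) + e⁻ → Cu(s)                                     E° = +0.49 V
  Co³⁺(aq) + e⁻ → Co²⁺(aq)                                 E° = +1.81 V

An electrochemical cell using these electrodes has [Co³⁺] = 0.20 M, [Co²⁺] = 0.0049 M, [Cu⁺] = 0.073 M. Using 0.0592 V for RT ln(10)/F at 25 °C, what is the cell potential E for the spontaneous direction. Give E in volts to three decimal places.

+1.483 V

Co³⁺/Co²⁺ is the cathode (higher E°), Cu⁺/Cu the anode: E°cell = +1.81 − (+0.49) = +1.32 V, n = 1.
Overall: Co³⁺(aq) + Cu(s) → Co²⁺(aq) + Cu⁺(aq)
Q = [Co²⁺]·[Cu⁺] / ([Co³⁺]); log Q = -2.748.
E = E° − (0.0592/n) log Q = +1.32 − (0.0592/1)(-2.748) = +1.483 V.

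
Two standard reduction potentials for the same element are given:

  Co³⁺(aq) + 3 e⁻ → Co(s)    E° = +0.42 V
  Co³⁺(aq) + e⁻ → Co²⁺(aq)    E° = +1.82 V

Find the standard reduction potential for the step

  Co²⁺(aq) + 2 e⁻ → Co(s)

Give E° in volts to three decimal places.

Sequential free energies add, so n₃E°₃ = n₁E°₁ + n₂E°₂.
With n₃ = 3, and the known step contributing 1×(+1.82) V, the unknown satisfies 2·E° = 3×(+0.42) − 1×(+1.82) = -0.560.
E° = -0.560 / 2 = -0.280 V.

-0.280 V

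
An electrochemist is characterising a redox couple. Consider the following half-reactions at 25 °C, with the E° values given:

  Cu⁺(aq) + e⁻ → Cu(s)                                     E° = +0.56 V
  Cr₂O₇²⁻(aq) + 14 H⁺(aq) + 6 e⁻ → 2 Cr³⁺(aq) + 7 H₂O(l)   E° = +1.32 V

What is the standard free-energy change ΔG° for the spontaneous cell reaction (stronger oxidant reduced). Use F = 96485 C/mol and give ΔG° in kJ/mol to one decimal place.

Cr₂O₇²⁻/Cr³⁺ (E° = +1.32 V) is the cathode; Cu⁺/Cu (E° = +0.56 V) is the anode, so E°cell = +0.76 V.
Balancing electrons gives n = 6 (lcm of 6 and 1).
ΔG° = −nFE° = −(6)(96485)(+0.76) = -439,972 J = -440.0 kJ/mol.

-440.0 kJ/mol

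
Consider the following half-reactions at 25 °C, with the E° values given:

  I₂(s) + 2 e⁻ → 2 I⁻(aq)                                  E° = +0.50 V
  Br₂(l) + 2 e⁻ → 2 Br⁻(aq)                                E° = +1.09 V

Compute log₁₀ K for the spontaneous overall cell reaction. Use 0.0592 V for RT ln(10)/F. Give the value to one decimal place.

19.9

Cathode: Br₂/Br⁻; anode: I₂/I⁻. E°cell = +0.59 V, n = 2.
log K = nE°cell / 0.0592 = (2)(+0.59) / 0.0592 = 19.9.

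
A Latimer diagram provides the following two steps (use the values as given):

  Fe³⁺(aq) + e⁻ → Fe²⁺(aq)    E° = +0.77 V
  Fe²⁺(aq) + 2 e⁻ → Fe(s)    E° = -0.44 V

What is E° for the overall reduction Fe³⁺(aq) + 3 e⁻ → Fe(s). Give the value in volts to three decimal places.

-0.037 V

Adding the free-energy changes (−nFE°) of the two steps gives −n₃FE°₃ = −n₁FE°₁ − n₂FE°₂.
E°₃ = (1×+0.77 + 2×-0.44) / 3 = (-0.110) / 3 = -0.037 V.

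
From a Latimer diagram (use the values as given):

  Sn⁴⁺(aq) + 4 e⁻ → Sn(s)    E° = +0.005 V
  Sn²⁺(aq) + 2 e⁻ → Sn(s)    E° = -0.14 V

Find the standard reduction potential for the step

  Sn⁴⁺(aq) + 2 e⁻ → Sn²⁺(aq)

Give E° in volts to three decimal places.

+0.150 V

Sequential free energies add, so n₃E°₃ = n₁E°₁ + n₂E°₂.
With n₃ = 4, and the known step contributing 2×(-0.14) V, the unknown satisfies 2·E° = 4×(+0.005) − 2×(-0.14) = +0.300.
E° = +0.300 / 2 = +0.150 V.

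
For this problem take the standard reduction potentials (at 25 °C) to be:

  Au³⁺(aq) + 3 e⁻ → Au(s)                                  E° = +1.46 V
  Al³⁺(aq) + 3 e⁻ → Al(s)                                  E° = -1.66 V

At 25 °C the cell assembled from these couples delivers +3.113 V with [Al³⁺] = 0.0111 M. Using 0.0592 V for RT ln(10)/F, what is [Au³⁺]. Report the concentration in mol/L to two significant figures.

0.0049 M

Au³⁺/Au is the cathode, Al³⁺/Al the anode: E°cell = +3.12 V, n = 3.
Overall reaction: Au³⁺(aq) + Al(s) → Au(s) + Al³⁺(aq); Q = [Al³⁺]^1/[Au³⁺]^1.
From E = E° − (0.0592/n) log Q: log Q = (E° − E)·n/0.0592 = (+3.12 − (+3.113))·3/0.0592 = 0.3547.
So 1·log[Au³⁺] = 1·log(0.0111) − log Q = -1.9547 − (0.3547) = -2.3094; [Au³⁺] = 10^(-2.3094) ≈ 0.0049 M.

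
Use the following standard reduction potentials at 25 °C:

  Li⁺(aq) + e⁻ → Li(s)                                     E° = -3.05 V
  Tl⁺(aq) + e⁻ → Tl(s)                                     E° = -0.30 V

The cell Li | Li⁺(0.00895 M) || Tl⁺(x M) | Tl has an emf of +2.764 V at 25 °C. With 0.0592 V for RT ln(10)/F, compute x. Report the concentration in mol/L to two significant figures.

Tl⁺/Tl is the cathode, Li⁺/Li the anode: E°cell = +2.75 V, n = 1.
Overall reaction: Tl⁺(aq) + Li(s) → Tl(s) + Li⁺(aq); Q = [Li⁺]^1/[Tl⁺]^1.
From E = E° − (0.0592/n) log Q: log Q = (E° − E)·n/0.0592 = (+2.75 − (+2.764))·1/0.0592 = -0.2365.
So 1·log[Tl⁺] = 1·log(0.00895) − log Q = -2.0482 − (-0.2365) = -1.8117; [Tl⁺] = 10^(-1.8117) ≈ 0.015 M.

0.015 M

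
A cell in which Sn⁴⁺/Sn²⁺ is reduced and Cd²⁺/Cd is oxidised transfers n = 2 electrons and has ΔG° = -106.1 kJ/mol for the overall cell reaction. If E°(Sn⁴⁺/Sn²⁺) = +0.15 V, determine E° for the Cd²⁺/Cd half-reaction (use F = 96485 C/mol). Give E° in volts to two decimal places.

E°cell = −ΔG°/(nF) = −(-106.1×10³)/((2)(96485)) = +0.550 V.
Since Sn⁴⁺/Sn²⁺ is the cathode and Cd²⁺/Cd the anode, E°cell = E°(Sn⁴⁺/Sn²⁺) − E°(Cd²⁺/Cd).
So E°(Cd²⁺/Cd) = E°(Sn⁴⁺/Sn²⁺) − E°cell = (+0.15) − (+0.550) = -0.40 V.

-0.40 V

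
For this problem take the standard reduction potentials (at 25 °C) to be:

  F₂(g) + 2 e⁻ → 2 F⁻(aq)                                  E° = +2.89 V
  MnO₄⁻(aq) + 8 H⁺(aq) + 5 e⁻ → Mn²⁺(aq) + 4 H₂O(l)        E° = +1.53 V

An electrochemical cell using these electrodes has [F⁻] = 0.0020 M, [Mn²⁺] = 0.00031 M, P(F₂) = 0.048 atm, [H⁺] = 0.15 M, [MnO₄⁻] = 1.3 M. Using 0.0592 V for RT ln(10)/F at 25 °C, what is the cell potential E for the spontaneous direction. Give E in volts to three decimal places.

F₂/F⁻ is the cathode (higher E°), MnO₄⁻/Mn²⁺ the anode: E°cell = +2.89 − (+1.53) = +1.36 V, n = 10.
Overall: 5 F₂(g) + 2 Mn²⁺(aq) + 8 H₂O(l) → 10 F⁻(aq) + 2 MnO₄⁻(aq) + 16 H⁺(aq)
Q = [F⁻]^10·[MnO₄⁻]^2·[H⁺]^16 / (P(F₂)^5·[Mn²⁺]^2); log Q = -26.333.
E = E° − (0.0592/n) log Q = +1.36 − (0.0592/10)(-26.333) = +1.516 V.

+1.516 V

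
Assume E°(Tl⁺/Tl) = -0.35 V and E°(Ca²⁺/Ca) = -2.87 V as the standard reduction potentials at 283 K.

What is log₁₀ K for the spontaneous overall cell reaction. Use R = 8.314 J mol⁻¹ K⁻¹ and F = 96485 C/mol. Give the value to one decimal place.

Cathode: Tl⁺/Tl; anode: Ca²⁺/Ca. E°cell = (-0.35) − (-2.87) = +2.52 V, with n = 2.
ΔG° = −nFE° = −RT ln K, so ln K = nFE°/(RT) = (2)(96485)(+2.52) / ((8.314)(283)) = 206.678.
log₁₀ K = 206.678 / ln 10 = 89.8.

89.8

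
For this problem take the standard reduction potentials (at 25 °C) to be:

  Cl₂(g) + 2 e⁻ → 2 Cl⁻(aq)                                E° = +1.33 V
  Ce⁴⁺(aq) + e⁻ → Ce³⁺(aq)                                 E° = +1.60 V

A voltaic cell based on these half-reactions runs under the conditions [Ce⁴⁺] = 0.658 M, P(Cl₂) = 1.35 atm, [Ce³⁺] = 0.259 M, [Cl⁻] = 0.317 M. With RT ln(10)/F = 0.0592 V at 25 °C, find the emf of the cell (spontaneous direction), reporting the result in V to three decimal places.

Ce⁴⁺/Ce³⁺ is the cathode (higher E°), Cl₂/Cl⁻ the anode: E°cell = +1.60 − (+1.33) = +0.27 V, n = 2.
Overall: 2 Ce⁴⁺(aq) + 2 Cl⁻(aq) → 2 Ce³⁺(aq) + Cl₂(g)
Q = [Ce³⁺]^2·P(Cl₂) / ([Ce⁴⁺]^2·[Cl⁻]^2); log Q = 0.318.
E = E° − (0.0592/n) log Q = +0.27 − (0.0592/2)(0.318) = +0.261 V.

+0.261 V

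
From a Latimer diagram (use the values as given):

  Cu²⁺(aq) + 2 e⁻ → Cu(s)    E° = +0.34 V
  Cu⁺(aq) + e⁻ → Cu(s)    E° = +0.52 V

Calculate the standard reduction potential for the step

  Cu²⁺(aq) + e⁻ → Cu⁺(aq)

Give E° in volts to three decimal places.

Sequential free energies add, so n₃E°₃ = n₁E°₁ + n₂E°₂.
With n₃ = 2, and the known step contributing 1×(+0.52) V, the unknown satisfies 1·E° = 2×(+0.34) − 1×(+0.52) = +0.160.
E° = +0.160 / 1 = +0.160 V.

+0.160 V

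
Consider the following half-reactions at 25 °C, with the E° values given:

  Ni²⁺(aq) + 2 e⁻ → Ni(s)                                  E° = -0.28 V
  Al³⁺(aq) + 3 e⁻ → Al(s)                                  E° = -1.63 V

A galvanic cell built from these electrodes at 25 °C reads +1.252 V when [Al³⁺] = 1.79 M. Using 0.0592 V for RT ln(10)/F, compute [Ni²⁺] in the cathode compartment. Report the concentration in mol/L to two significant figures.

Ni²⁺/Ni is the cathode, Al³⁺/Al the anode: E°cell = +1.35 V, n = 6.
Overall reaction: 3 Ni²⁺(aq) + 2 Al(s) → 3 Ni(s) + 2 Al³⁺(aq); Q = [Al³⁺]^2/[Ni²⁺]^3.
From E = E° − (0.0592/n) log Q: log Q = (E° − E)·n/0.0592 = (+1.35 − (+1.252))·6/0.0592 = 9.9324.
So 3·log[Ni²⁺] = 2·log(1.79) − log Q = 0.5057 − (9.9324) = -9.4267; log[Ni²⁺] = -9.4267 / 3 = -3.1422; [Ni²⁺] = 10^(-3.1422) ≈ 0.00072 M.

0.00072 M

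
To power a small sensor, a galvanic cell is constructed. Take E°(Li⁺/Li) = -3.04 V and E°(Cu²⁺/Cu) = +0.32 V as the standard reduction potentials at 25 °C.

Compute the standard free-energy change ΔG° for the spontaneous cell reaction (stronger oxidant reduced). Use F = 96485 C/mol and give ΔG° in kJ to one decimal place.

-648.4 kJ

Cu²⁺/Cu (E° = +0.32 V) is the cathode; Li⁺/Li (E° = -3.04 V) is the anode, so E°cell = +3.36 V.
Balancing electrons gives n = 2 (lcm of 2 and 1).
ΔG° = −nFE° = −(2)(96485)(+3.36) = -648,379 J = -648.4 kJ.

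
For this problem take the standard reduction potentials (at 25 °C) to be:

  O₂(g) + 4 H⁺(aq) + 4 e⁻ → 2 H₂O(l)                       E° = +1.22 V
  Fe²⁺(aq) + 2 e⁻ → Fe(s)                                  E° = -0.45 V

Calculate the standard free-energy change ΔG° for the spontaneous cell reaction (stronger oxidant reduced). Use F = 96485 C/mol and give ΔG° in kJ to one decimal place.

O₂/H₂O (E° = +1.22 V) is the cathode; Fe²⁺/Fe (E° = -0.45 V) is the anode, so E°cell = +1.67 V.
Balancing electrons gives n = 4 (lcm of 4 and 2).
ΔG° = −nFE° = −(4)(96485)(+1.67) = -644,520 J = -644.5 kJ.

-644.5 kJ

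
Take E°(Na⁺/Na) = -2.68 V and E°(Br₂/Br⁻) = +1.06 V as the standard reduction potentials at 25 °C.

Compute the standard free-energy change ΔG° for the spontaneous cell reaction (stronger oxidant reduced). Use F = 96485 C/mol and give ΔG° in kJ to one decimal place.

Br₂/Br⁻ (E° = +1.06 V) is the cathode; Na⁺/Na (E° = -2.68 V) is the anode, so E°cell = +3.74 V.
Balancing electrons gives n = 2 (lcm of 2 and 1).
ΔG° = −nFE° = −(2)(96485)(+3.74) = -721,708 J = -721.7 kJ.

-721.7 kJ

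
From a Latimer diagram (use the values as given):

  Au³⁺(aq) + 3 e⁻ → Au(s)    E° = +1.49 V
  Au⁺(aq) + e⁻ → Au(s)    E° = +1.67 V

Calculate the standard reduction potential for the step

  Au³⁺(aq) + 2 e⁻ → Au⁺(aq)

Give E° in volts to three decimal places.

+1.400 V

Sequential free energies add, so n₃E°₃ = n₁E°₁ + n₂E°₂.
With n₃ = 3, and the known step contributing 1×(+1.67) V, the unknown satisfies 2·E° = 3×(+1.49) − 1×(+1.67) = +2.800.
E° = +2.800 / 2 = +1.400 V.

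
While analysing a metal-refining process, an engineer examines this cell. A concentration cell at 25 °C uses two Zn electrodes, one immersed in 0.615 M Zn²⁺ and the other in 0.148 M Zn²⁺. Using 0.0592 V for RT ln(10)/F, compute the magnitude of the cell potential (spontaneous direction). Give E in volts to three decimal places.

For a concentration cell E°cell = 0. The 0.615 M side is the cathode (reduction is favoured where [Zn²⁺] is higher).
With n = 2, E = −(0.0592/2) log([Zn²⁺]ₐₙ/[Zn²⁺]꜀ₐₜ) = −(0.0592/2) log(0.148/0.615) = −(0.0592/2)(-0.619) = +0.018 V.

+0.018 V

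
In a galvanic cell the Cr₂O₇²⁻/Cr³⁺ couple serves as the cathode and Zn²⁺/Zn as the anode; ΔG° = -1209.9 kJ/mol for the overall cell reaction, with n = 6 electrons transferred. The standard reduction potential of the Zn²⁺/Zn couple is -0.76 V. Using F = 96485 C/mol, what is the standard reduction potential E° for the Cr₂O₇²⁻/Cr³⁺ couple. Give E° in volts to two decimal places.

E°cell = −ΔG°/(nF) = −(-1209.9×10³)/((6)(96485)) = +2.090 V.
Since Cr₂O₇²⁻/Cr³⁺ is the cathode and Zn²⁺/Zn the anode, E°cell = E°(Cr₂O₇²⁻/Cr³⁺) − E°(Zn²⁺/Zn).
So E°(Cr₂O₇²⁻/Cr³⁺) = E°cell + E°(Zn²⁺/Zn) = +2.090 + (-0.76) = +1.33 V.

+1.33 V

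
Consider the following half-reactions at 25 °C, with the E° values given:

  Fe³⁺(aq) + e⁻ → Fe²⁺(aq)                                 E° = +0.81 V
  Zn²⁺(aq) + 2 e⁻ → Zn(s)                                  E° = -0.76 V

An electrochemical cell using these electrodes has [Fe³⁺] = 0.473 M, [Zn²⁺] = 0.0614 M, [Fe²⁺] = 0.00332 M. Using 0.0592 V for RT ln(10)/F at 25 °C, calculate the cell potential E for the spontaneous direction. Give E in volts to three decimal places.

Fe³⁺/Fe²⁺ is the cathode (higher E°), Zn²⁺/Zn the anode: E°cell = +0.81 − (-0.76) = +1.57 V, n = 2.
Overall: 2 Fe³⁺(aq) + Zn(s) → 2 Fe²⁺(aq) + Zn²⁺(aq)
Q = [Fe²⁺]^2·[Zn²⁺] / ([Fe³⁺]^2); log Q = -5.519.
E = E° − (0.0592/n) log Q = +1.57 − (0.0592/2)(-5.519) = +1.733 V.

+1.733 V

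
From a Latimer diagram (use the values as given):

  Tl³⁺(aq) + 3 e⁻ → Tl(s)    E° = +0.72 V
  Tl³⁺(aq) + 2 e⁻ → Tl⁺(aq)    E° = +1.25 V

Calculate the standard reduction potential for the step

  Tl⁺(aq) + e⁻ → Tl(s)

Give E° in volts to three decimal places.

Sequential free energies add, so n₃E°₃ = n₁E°₁ + n₂E°₂.
With n₃ = 3, and the known step contributing 2×(+1.25) V, the unknown satisfies 1·E° = 3×(+0.72) − 2×(+1.25) = -0.340.
E° = -0.340 / 1 = -0.340 V.

-0.340 V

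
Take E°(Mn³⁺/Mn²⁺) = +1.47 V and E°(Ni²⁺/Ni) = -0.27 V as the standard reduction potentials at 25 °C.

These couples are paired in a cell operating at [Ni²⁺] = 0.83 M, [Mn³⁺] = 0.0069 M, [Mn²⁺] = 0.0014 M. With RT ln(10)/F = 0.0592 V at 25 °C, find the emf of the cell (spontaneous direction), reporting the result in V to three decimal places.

+1.783 V

Mn³⁺/Mn²⁺ is the cathode (higher E°), Ni²⁺/Ni the anode: E°cell = +1.47 − (-0.27) = +1.74 V, n = 2.
Overall: 2 Mn³⁺(aq) + Ni(s) → 2 Mn²⁺(aq) + Ni²⁺(aq)
Q = [Mn²⁺]^2·[Ni²⁺] / ([Mn³⁺]^2); log Q = -1.466.
E = E° − (0.0592/n) log Q = +1.74 − (0.0592/2)(-1.466) = +1.783 V.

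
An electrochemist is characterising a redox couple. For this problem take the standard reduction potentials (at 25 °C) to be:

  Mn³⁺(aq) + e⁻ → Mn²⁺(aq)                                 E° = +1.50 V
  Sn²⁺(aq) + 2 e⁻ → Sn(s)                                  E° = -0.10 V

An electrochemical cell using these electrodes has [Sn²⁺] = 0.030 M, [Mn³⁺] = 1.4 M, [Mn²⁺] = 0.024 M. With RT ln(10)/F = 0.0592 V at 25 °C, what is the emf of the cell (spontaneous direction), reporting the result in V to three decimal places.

Mn³⁺/Mn²⁺ is the cathode (higher E°), Sn²⁺/Sn the anode: E°cell = +1.50 − (-0.10) = +1.60 V, n = 2.
Overall: 2 Mn³⁺(aq) + Sn(s) → 2 Mn²⁺(aq) + Sn²⁺(aq)
Q = [Mn²⁺]^2·[Sn²⁺] / ([Mn³⁺]^2); log Q = -5.055.
E = E° − (0.0592/n) log Q = +1.60 − (0.0592/2)(-5.055) = +1.750 V.

+1.750 V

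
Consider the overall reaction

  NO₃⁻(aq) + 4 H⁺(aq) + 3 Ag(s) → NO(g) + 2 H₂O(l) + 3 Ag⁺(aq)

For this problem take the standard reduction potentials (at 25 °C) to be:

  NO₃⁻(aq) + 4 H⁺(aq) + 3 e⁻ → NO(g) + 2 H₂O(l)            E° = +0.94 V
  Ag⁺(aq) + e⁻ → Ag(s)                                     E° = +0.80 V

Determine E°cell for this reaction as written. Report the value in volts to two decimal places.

+0.14 V

The NO₃⁻/NO couple has the higher reduction potential, so it is the cathode; Ag⁺/Ag is oxidised at the anode.
E°cell = E°(cathode) − E°(anode) = (+0.94) − (+0.80) = +0.14 V.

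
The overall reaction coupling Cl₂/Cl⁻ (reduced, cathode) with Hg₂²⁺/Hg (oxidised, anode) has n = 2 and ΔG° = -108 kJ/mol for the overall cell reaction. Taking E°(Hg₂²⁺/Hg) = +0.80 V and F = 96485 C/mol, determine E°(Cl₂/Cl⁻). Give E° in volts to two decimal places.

+1.36 V

E°cell = −ΔG°/(nF) = −(-108×10³)/((2)(96485)) = +0.560 V.
Since Cl₂/Cl⁻ is the cathode and Hg₂²⁺/Hg the anode, E°cell = E°(Cl₂/Cl⁻) − E°(Hg₂²⁺/Hg).
So E°(Cl₂/Cl⁻) = E°cell + E°(Hg₂²⁺/Hg) = +0.560 + (+0.80) = +1.36 V.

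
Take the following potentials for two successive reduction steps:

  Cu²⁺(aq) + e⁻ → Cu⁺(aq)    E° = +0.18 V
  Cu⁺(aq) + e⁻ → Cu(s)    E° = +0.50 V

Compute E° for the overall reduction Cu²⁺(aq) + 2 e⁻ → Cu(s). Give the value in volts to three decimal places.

+0.340 V

Since ΔG° = −nFE° is additive over sequential reductions, n₃E°₃ = n₁E°₁ + n₂E°₂.
E°₃ = (1×+0.18 + 1×+0.50) / 2 = (+0.680) / 2 = +0.340 V.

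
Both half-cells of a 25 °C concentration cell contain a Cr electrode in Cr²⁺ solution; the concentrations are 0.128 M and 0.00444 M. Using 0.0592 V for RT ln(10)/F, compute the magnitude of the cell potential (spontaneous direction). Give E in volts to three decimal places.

+0.043 V

For a concentration cell E°cell = 0. The 0.128 M side is the cathode (reduction is favoured where [Cr²⁺] is higher).
With n = 2, E = −(0.0592/2) log([Cr²⁺]ₐₙ/[Cr²⁺]꜀ₐₜ) = −(0.0592/2) log(0.00444/0.128) = −(0.0592/2)(-1.460) = +0.043 V.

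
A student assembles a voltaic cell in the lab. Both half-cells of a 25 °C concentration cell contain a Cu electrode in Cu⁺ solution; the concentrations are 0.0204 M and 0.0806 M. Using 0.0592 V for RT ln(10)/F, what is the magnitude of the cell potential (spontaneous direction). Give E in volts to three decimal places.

+0.035 V

For a concentration cell E°cell = 0. The 0.0806 M side is the cathode (reduction is favoured where [Cu⁺] is higher).
With n = 1, E = −(0.0592/1) log([Cu⁺]ₐₙ/[Cu⁺]꜀ₐₜ) = −(0.0592/1) log(0.0204/0.0806) = −(0.0592/1)(-0.597) = +0.035 V.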